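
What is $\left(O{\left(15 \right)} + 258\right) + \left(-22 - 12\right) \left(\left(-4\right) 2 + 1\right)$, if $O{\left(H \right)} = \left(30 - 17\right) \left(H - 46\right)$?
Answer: $93$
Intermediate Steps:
$O{\left(H \right)} = -598 + 13 H$ ($O{\left(H \right)} = 13 \left(-46 + H\right) = -598 + 13 H$)
$\left(O{\left(15 \right)} + 258\right) + \left(-22 - 12\right) \left(\left(-4\right) 2 + 1\right) = \left(\left(-598 + 13 \cdot 15\right) + 258\right) + \left(-22 - 12\right) \left(\left(-4\right) 2 + 1\right) = \left(\left(-598 + 195\right) + 258\right) - 34 \left(-8 + 1\right) = \left(-403 + 258\right) - -238 = -145 + 238 = 93$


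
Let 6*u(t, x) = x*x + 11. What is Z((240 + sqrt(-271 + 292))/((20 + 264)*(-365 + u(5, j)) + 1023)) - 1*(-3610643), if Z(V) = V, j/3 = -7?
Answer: 880011185741/243727 - 3*sqrt(21)/243727 ≈ 3.6106e+6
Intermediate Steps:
j = -21 (j = 3*(-7) = -21)
u(t, x) = 11/6 + x**2/6 (u(t, x) = (x*x + 11)/6 = (x**2 + 11)/6 = (11 + x**2)/6 = 11/6 + x**2/6)
Z((240 + sqrt(-271 + 292))/((20 + 264)*(-365 + u(5, j)) + 1023)) - 1*(-3610643) = (240 + sqrt(-271 + 292))/((20 + 264)*(-365 + (11/6 + (1/6)*(-21)**2)) + 1023) - 1*(-3610643) = (240 + sqrt(21))/(284*(-365 + (11/6 + (1/6)*441)) + 1023) + 3610643 = (240 + sqrt(21))/(284*(-365 + (11/6 + 147/2)) + 1023) + 3610643 = (240 + sqrt(21))/(284*(-365 + 226/3) + 1023) + 3610643 = (240 + sqrt(21))/(284*(-869/3) + 1023) + 3610643 = (240 + sqrt(21))/(-246796/3 + 1023) + 3610643 = (240 + sqrt(21))/(-243727/3) + 3610643 = (240 + sqrt(21))*(-3/243727) + 3610643 = (-720/243727 - 3*sqrt(21)/243727) + 3610643 = 880011185741/243727 - 3*sqrt(21)/243727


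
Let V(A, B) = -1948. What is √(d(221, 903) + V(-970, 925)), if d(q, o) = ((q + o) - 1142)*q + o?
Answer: I*√5023 ≈ 70.873*I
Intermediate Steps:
d(q, o) = o + q*(-1142 + o + q) (d(q, o) = ((o + q) - 1142)*q + o = (-1142 + o + q)*q + o = q*(-1142 + o + q) + o = o + q*(-1142 + o + q))
√(d(221, 903) + V(-970, 925)) = √((903 + 221² - 1142*221 + 903*221) - 1948) = √((903 + 48841 - 252382 + 199563) - 1948) = √(-3075 - 1948) = √(-5023) = I*√5023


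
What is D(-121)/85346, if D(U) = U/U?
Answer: 1/85346 ≈ 1.1717e-5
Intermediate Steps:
D(U) = 1
D(-121)/85346 = 1/85346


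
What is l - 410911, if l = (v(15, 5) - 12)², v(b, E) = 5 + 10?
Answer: -410902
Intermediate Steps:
v(b, E) = 15
l = 9 (l = (15 - 12)² = 3² = 9)
l - 410911 = 9 - 410911 = -410902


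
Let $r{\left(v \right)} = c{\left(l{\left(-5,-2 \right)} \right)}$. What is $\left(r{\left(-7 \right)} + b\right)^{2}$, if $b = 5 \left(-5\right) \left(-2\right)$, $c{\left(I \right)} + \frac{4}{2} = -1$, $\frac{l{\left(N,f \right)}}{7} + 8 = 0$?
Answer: $2209$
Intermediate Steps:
$l{\left(N,f \right)} = -56$ ($l{\left(N,f \right)} = -56 + 7 \cdot 0 = -56 + 0 = -56$)
$c{\left(I \right)} = -3$ ($c{\left(I \right)} = -2 - 1 = -3$)
$b = 50$ ($b = \left(-25\right) \left(-2\right) = 50$)
$r{\left(v \right)} = -3$
$\left(r{\left(-7 \right)} + b\right)^{2} = \left(-3 + 50\right)^{2} = 47^{2} = 2209$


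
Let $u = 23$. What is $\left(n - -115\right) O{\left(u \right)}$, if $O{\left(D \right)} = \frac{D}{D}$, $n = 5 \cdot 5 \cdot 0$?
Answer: $115$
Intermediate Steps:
$n = 0$ ($n = 25 \cdot 0 = 0$)
$O{\left(D \right)} = 1$
$\left(n - -115\right) O{\left(u \right)} = \left(0 - -115\right) 1 = \left(0 + 115\right) 1 = 115 \cdot 1 = 115$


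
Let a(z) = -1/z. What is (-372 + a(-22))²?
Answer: 66961489/484 ≈ 1.3835e+5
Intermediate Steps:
(-372 + a(-22))² = (-372 - 1/(-22))² = (-372 - 1*(-1/22))² = (-372 + 1/22)² = (-8183/22)² = 66961489/484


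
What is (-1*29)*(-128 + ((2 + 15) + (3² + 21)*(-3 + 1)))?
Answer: 4959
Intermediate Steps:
(-1*29)*(-128 + ((2 + 15) + (3² + 21)*(-3 + 1))) = -29*(-128 + (17 + (9 + 21)*(-2))) = -29*(-128 + (17 + 30*(-2))) = -29*(-128 + (17 - 60)) = -29*(-128 - 43) = -29*(-171) = 4959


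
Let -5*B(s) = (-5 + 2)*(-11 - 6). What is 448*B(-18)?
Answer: -22848/5 ≈ -4569.6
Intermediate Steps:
B(s) = -51/5 (B(s) = -(-5 + 2)*(-11 - 6)/5 = -(-3)*(-17)/5 = -⅕*51 = -51/5)
448*B(-18) = 448*(-51/5) = -22848/5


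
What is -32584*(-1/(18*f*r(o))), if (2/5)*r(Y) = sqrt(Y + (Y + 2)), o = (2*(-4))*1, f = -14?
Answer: 8146*I*sqrt(14)/2205 ≈ 13.823*I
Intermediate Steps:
o = -8 (o = -8*1 = -8)
r(Y) = 5*sqrt(2 + 2*Y)/2 (r(Y) = 5*sqrt(Y + (Y + 2))/2 = 5*sqrt(Y + (2 + Y))/2 = 5*sqrt(2 + 2*Y)/2)
-32584*(-1/(18*f*r(o))) = -32584*1/(630*sqrt(2 + 2*(-8))) = -32584*1/(630*sqrt(2 - 16)) = -32584*(-I*sqrt(14)/8820) = -(-8146)*I*sqrt(14)/2205 = 8146*I*sqrt(14)/2205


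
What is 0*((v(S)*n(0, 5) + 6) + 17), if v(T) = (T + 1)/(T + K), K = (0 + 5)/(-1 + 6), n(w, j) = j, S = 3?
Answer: 0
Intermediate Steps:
K = 1 (K = 5/5 = 5*(1/5) = 1)
v(T) = 1 (v(T) = (T + 1)/(T + 1) = (1 + T)/(1 + T) = 1)
0*((v(S)*n(0, 5) + 6) + 17) = 0*((1*5 + 6) + 17) = 0*((5 + 6) + 17) = 0*(11 + 17) = 0*28 = 0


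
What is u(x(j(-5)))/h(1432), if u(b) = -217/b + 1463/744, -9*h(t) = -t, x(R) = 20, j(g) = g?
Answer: -99141/1775680 ≈ -0.055833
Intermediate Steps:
h(t) = t/9 (h(t) = -(-1)*t/9 = t/9)
u(b) = 1463/744 - 217/b (u(b) = -217/b + 1463*(1/744) = -217/b + 1463/744 = 1463/744 - 217/b)
u(x(j(-5)))/h(1432) = (1463/744 - 217/20)/(((⅑)*1432)) = (1463/744 - 217*1/20)/(1432/9) = (1463/744 - 217/20)*(9/1432) = -33047/3720*9/1432 = -99141/1775680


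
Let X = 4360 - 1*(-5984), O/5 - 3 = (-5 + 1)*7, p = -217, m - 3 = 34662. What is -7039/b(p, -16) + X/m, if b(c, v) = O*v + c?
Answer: -75187861/20602565 ≈ -3.6494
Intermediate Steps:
m = 34665 (m = 3 + 34662 = 34665)
O = -125 (O = 15 + 5*((-5 + 1)*7) = 15 + 5*(-4*7) = 15 + 5*(-28) = 15 - 140 = -125)
X = 10344 (X = 4360 + 5984 = 10344)
b(c, v) = c - 125*v (b(c, v) = -125*v + c = c - 125*v)
-7039/b(p, -16) + X/m = -7039/(-217 - 125*(-16)) + 10344/34665 = -7039/(-217 + 2000) + 10344*(1/34665) = -7039/1783 + 3448/11555 = -75187861/20602565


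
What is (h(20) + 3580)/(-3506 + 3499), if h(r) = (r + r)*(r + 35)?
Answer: -5780/7 ≈ -825.71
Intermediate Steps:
h(r) = 2*r*(35 + r) (h(r) = (2*r)*(35 + r) = 2*r*(35 + r))
(h(20) + 3580)/(-3506 + 3499) = (2*20*(35 + 20) + 3580)/(-3506 + 3499) = (2*20*55 + 3580)/(-7) = (2200 + 3580)*(-⅐) = 5780*(-⅐) = -5780/7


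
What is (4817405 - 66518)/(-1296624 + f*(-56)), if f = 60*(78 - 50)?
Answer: -1583629/463568 ≈ -3.4162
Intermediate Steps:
f = 1680 (f = 60*28 = 1680)
(4817405 - 66518)/(-1296624 + f*(-56)) = (4817405 - 66518)/(-1296624 + 1680*(-56)) = 4750887/(-1296624 - 94080) = 4750887/(-1390704) = 4750887*(-1/1390704) = -1583629/463568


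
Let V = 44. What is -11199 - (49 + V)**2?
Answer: -19848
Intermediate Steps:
-11199 - (49 + V)**2 = -11199 - (49 + 44)**2 = -11199 - 1*93**2 = -11199 - 1*8649 = -11199 - 8649 = -19848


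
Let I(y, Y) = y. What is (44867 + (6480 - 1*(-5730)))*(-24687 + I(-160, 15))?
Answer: -1418192219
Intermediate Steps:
(44867 + (6480 - 1*(-5730)))*(-24687 + I(-160, 15)) = (44867 + (6480 - 1*(-5730)))*(-24687 - 160) = (44867 + (6480 + 5730))*(-24847) = (44867 + 12210)*(-24847) = 57077*(-24847) = -1418192219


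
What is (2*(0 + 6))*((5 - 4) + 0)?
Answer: 12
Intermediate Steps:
(2*(0 + 6))*((5 - 4) + 0) = (2*6)*(1 + 0) = 12*1 = 12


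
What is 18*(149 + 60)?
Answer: 3762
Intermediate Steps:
18*(149 + 60) = 18*209 = 3762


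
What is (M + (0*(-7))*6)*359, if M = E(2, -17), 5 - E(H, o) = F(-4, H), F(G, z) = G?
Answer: 3231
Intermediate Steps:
E(H, o) = 9 (E(H, o) = 5 - 1*(-4) = 5 + 4 = 9)
M = 9
(M + (0*(-7))*6)*359 = (9 + (0*(-7))*6)*359 = (9 + 0*6)*359 = (9 + 0)*359 = 9*359 = 3231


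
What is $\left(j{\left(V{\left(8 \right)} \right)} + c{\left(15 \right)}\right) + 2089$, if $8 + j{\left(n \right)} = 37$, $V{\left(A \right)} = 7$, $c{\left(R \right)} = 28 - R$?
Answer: $2131$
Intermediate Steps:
$j{\left(n \right)} = 29$ ($j{\left(n \right)} = -8 + 37 = 29$)
$\left(j{\left(V{\left(8 \right)} \right)} + c{\left(15 \right)}\right) + 2089 = \left(29 + \left(28 - 15\right)\right) + 2089 = \left(29 + 13\right) + 2089 = 42 + 2089 = 2131$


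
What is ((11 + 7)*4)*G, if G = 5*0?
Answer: 0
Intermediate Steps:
G = 0
((11 + 7)*4)*G = ((11 + 7)*4)*0 = (18*4)*0 = 72*0 = 0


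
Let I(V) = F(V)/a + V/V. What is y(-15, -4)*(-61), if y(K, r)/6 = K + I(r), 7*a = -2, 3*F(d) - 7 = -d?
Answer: 9821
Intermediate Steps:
F(d) = 7/3 - d/3 (F(d) = 7/3 + (-d)/3 = 7/3 - d/3)
a = -2/7 (a = (⅐)*(-2) = -2/7 ≈ -0.28571)
I(V) = -43/6 + 7*V/6 (I(V) = (7/3 - V/3)/(-2/7) + V/V = (7/3 - V/3)*(-7/2) + 1 = (-49/6 + 7*V/6) + 1 = -43/6 + 7*V/6)
y(K, r) = -43 + 6*K + 7*r (y(K, r) = 6*(K + (-43/6 + 7*r/6)) = 6*(-43/6 + K + 7*r/6) = -43 + 6*K + 7*r)
y(-15, -4)*(-61) = (-43 + 6*(-15) + 7*(-4))*(-61) = (-43 - 90 - 28)*(-61) = -161*(-61) = 9821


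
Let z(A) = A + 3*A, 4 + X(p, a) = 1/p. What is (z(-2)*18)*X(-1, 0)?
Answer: 720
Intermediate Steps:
X(p, a) = -4 + 1/p
z(A) = 4*A
(z(-2)*18)*X(-1, 0) = ((4*(-2))*18)*(-4 + 1/(-1)) = (-8*18)*(-4 - 1) = -144*(-5) = 720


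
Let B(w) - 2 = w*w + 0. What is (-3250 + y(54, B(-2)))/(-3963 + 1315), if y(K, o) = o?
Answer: 811/662 ≈ 1.2251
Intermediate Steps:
B(w) = 2 + w² (B(w) = 2 + (w*w + 0) = 2 + (w² + 0) = 2 + w²)
(-3250 + y(54, B(-2)))/(-3963 + 1315) = (-3250 + (2 + (-2)²))/(-3963 + 1315) = (-3250 + (2 + 4))/(-2648) = (-3250 + 6)*(-1/2648) = -3244*(-1/2648) = 811/662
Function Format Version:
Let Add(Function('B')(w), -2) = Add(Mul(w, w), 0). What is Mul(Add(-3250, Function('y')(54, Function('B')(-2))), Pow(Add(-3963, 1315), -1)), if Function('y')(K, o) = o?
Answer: Rational(811, 662) ≈ 1.2251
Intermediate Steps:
Function('B')(w) = Add(2, Pow(w, 2)) (Function('B')(w) = Add(2, Add(Mul(w, w), 0)) = Add(2, Add(Pow(w, 2), 0)) = Add(2, Pow(w, 2)))
Mul(Add(-3250, Function('y')(54, Function('B')(-2))), Pow(Add(-3963, 1315), -1)) = Mul(Add(-3250, Add(2, Pow(-2, 2))), Pow(Add(-3963, 1315), -1)) = Mul(Add(-3250, Add(2, 4)), Pow(-2648, -1)) = Mul(Add(-3250, 6), Rational(-1, 2648)) = Mul(-3244, Rational(-1, 2648)) = Rational(811, 662)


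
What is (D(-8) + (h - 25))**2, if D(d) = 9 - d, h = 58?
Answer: 2500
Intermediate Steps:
(D(-8) + (h - 25))**2 = ((9 - 1*(-8)) + (58 - 25))**2 = ((9 + 8) + 33)**2 = (17 + 33)**2 = 50**2 = 2500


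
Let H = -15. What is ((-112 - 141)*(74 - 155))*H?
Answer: -307395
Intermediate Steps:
((-112 - 141)*(74 - 155))*H = ((-112 - 141)*(74 - 155))*(-15) = -253*(-81)*(-15) = 20493*(-15) = -307395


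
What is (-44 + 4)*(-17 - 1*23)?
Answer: 1600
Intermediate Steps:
(-44 + 4)*(-17 - 1*23) = -40*(-17 - 23) = -40*(-40) = 1600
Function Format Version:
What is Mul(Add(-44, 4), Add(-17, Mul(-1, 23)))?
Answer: 1600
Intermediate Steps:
Mul(Add(-44, 4), Add(-17, Mul(-1, 23))) = Mul(-40, Add(-17, -23)) = Mul(-40, -40) = 1600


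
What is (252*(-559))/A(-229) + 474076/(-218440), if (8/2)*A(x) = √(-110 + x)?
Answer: -118519/54610 + 187824*I*√339/113 ≈ -2.1703 + 30604.0*I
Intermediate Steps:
A(x) = √(-110 + x)/4
(252*(-559))/A(-229) + 474076/(-218440) = (252*(-559))/((√(-110 - 229)/4)) + 474076/(-218440) = -140868*(-4*I*√339/339) + 474076*(-1/218440) = -140868*(-4*I*√339/339) - 118519/54610 = -(-187824)*I*√339/113 - 118519/54610 = 187824*I*√339/113 - 118519/54610 = -118519/54610 + 187824*I*√339/113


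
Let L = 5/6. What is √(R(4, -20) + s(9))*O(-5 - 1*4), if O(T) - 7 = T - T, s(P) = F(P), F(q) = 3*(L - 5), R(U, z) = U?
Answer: 7*I*√34/2 ≈ 20.408*I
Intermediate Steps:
L = ⅚ (L = 5*(⅙) = ⅚ ≈ 0.83333)
F(q) = -25/2 (F(q) = 3*(⅚ - 5) = 3*(-25/6) = -25/2)
s(P) = -25/2
O(T) = 7 (O(T) = 7 + (T - T) = 7 + 0 = 7)
√(R(4, -20) + s(9))*O(-5 - 1*4) = √(4 - 25/2)*7 = √(-17/2)*7 = (I*√34/2)*7 = 7*I*√34/2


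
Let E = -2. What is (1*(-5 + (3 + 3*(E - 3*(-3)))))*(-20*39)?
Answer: -14820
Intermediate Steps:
(1*(-5 + (3 + 3*(E - 3*(-3)))))*(-20*39) = (1*(-5 + (3 + 3*(-2 - 3*(-3)))))*(-20*39) = (1*(-5 + (3 + 3*(-2 + 9))))*(-1*780) = (1*(-5 + (3 + 3*7)))*(-780) = (1*(-5 + (3 + 21)))*(-780) = (1*(-5 + 24))*(-780) = (1*19)*(-780) = 19*(-780) = -14820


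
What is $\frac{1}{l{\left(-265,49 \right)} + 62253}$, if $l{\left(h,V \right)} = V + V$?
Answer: $\frac{1}{62351} \approx 1.6038 \cdot 10^{-5}$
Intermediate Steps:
$l{\left(h,V \right)} = 2 V$
$\frac{1}{l{\left(-265,49 \right)} + 62253} = \frac{1}{2 \cdot 49 + 62253} = \frac{1}{98 + 62253} = \frac{1}{62351}$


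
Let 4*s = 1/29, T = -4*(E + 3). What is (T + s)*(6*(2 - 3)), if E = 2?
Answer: 6957/58 ≈ 119.95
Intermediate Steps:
T = -20 (T = -4*(2 + 3) = -4*5 = -20)
s = 1/116 (s = (1/4)/29 = (1/4)*(1/29) = 1/116 ≈ 0.0086207)
(T + s)*(6*(2 - 3)) = (-20 + 1/116)*(6*(2 - 3)) = -6957*(-1)/58 = -2319/116*(-6) = 6957/58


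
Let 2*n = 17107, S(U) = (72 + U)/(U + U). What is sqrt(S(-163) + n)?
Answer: sqrt(227265358)/163 ≈ 92.487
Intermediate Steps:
S(U) = (72 + U)/(2*U) (S(U) = (72 + U)/((2*U)) = (72 + U)*(1/(2*U)) = (72 + U)/(2*U))
n = 17107/2 (n = (1/2)*17107 = 17107/2 ≈ 8553.5)
sqrt(S(-163) + n) = sqrt((1/2)*(72 - 163)/(-163) + 17107/2) = sqrt((1/2)*(-1/163)*(-91) + 17107/2) = sqrt(91/326 + 17107/2) = sqrt(1394266/163) = sqrt(227265358)/163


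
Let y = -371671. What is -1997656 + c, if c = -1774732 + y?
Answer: -4144059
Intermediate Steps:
c = -2146403 (c = -1774732 - 371671 = -2146403)
-1997656 + c = -1997656 - 2146403 = -4144059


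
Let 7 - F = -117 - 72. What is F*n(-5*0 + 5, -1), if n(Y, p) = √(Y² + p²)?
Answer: 196*√26 ≈ 999.41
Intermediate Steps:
F = 196 (F = 7 - (-117 - 72) = 7 - 1*(-189) = 7 + 189 = 196)
F*n(-5*0 + 5, -1) = 196*√((-5*0 + 5)² + (-1)²) = 196*√((0 + 5)² + 1) = 196*√(5² + 1) = 196*√(25 + 1) = 196*√26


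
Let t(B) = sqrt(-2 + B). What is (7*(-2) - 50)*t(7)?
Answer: -64*sqrt(5) ≈ -143.11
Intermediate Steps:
(7*(-2) - 50)*t(7) = (7*(-2) - 50)*sqrt(-2 + 7) = (-14 - 50)*sqrt(5) = -64*sqrt(5)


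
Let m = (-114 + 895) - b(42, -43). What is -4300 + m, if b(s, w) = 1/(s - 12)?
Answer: -105571/30 ≈ -3519.0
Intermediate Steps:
b(s, w) = 1/(-12 + s)
m = 23429/30 (m = (-114 + 895) - 1/(-12 + 42) = 781 - 1/30 = 23429/30 ≈ 780.97)
-4300 + m = -4300 + 23429/30 = -105571/30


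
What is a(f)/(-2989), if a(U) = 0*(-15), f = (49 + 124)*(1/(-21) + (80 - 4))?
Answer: 0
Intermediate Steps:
f = 275935/21 (f = 173*(-1/21 + 76) = 173*(1595/21) = 275935/21 ≈ 13140.)
a(U) = 0
a(f)/(-2989) = 0/(-2989) = 0*(-1/2989) = 0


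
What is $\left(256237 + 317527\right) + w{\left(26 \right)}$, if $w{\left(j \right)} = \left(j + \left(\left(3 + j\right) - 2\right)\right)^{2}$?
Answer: $576573$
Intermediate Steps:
$w{\left(j \right)} = \left(1 + 2 j\right)^{2}$ ($w{\left(j \right)} = \left(j + \left(1 + j\right)\right)^{2} = \left(1 + 2 j\right)^{2}$)
$\left(256237 + 317527\right) + w{\left(26 \right)} = \left(256237 + 317527\right) + \left(1 + 2 \cdot 26\right)^{2} = 573764 + \left(1 + 52\right)^{2} = 573764 + 53^{2} = 573764 + 2809 = 576573$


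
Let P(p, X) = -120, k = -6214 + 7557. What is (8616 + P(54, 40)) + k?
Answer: 9839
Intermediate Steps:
k = 1343
(8616 + P(54, 40)) + k = (8616 - 120) + 1343 = 8496 + 1343 = 9839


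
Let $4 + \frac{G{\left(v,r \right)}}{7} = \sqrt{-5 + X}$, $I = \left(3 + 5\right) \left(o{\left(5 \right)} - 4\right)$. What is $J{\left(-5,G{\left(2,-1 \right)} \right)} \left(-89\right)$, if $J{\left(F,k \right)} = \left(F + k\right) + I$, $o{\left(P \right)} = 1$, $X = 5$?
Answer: $5073$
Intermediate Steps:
$I = -24$ ($I = \left(3 + 5\right) \left(1 - 4\right) = 8 \left(-3\right) = -24$)
$G{\left(v,r \right)} = -28$ ($G{\left(v,r \right)} = -28 + 7 \sqrt{-5 + 5} = -28 + 7 \sqrt{0} = -28 + 7 \cdot 0 = -28 + 0 = -28$)
$J{\left(F,k \right)} = -24 + F + k$ ($J{\left(F,k \right)} = \left(F + k\right) - 24 = -24 + F + k$)
$J{\left(-5,G{\left(2,-1 \right)} \right)} \left(-89\right) = \left(-24 - 5 - 28\right) \left(-89\right) = \left(-57\right) \left(-89\right) = 5073$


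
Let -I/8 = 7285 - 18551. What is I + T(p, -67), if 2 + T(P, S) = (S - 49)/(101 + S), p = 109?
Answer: 1532084/17 ≈ 90123.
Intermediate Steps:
I = 90128 (I = -8*(7285 - 18551) = -8*(-11266) = 90128)
T(P, S) = -2 + (-49 + S)/(101 + S) (T(P, S) = -2 + (S - 49)/(101 + S) = -2 + (-49 + S)/(101 + S))
I + T(p, -67) = 90128 + (-251 - 1*(-67))/(101 - 67) = 90128 + (-251 + 67)/34 = 90128 + (1/34)*(-184) = 90128 - 92/17 = 1532084/17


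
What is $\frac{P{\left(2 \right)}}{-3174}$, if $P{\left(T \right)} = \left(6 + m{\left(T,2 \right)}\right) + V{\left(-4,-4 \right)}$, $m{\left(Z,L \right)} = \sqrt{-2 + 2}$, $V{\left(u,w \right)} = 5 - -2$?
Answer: $- \frac{13}{3174} \approx -0.0040958$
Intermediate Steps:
$V{\left(u,w \right)} = 7$ ($V{\left(u,w \right)} = 5 + 2 = 7$)
$m{\left(Z,L \right)} = 0$ ($m{\left(Z,L \right)} = \sqrt{0} = 0$)
$P{\left(T \right)} = 13$ ($P{\left(T \right)} = \left(6 + 0\right) + 7 = 6 + 7 = 13$)
$\frac{P{\left(2 \right)}}{-3174} = \frac{13}{-3174} = 13 \left(- \frac{1}{3174}\right) = - \frac{13}{3174}$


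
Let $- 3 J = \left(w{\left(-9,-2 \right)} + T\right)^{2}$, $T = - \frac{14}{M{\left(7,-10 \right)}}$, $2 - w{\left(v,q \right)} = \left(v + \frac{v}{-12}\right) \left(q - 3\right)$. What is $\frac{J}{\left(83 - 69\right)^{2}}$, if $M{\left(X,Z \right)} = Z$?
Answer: $- \frac{573049}{235200} \approx -2.4364$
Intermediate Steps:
$w{\left(v,q \right)} = 2 - \frac{11 v \left(-3 + q\right)}{12}$ ($w{\left(v,q \right)} = 2 - \left(v + \frac{v}{-12}\right) \left(q - 3\right) = 2 - \left(v + v \left(- \frac{1}{12}\right)\right) \left(-3 + q\right) = 2 - \left(v - \frac{v}{12}\right) \left(-3 + q\right) = 2 - \frac{11 v}{12} \left(-3 + q\right) = 2 - \frac{11 v \left(-3 + q\right)}{12}$)
$T = \frac{7}{5}$ ($T = - \frac{14}{-10} = \left(-14\right) \left(- \frac{1}{10}\right) = \frac{7}{5} \approx 1.4$)
$J = - \frac{573049}{1200}$ ($J = - \frac{\left(\left(2 + \frac{11}{4} \left(-9\right) - \left(- \frac{11}{6}\right) \left(-9\right)\right) + \frac{7}{5}\right)^{2}}{3} = - \frac{\left(\left(2 - \frac{99}{4} - \frac{33}{2}\right) + \frac{7}{5}\right)^{2}}{3} = - \frac{\left(- \frac{157}{4} + \frac{7}{5}\right)^{2}}{3} = - \frac{\left(- \frac{757}{20}\right)^{2}}{3} = \left(- \frac{1}{3}\right) \frac{573049}{400} = - \frac{573049}{1200} \approx -477.54$)
$\frac{J}{\left(83 - 69\right)^{2}} = - \frac{573049}{1200 \left(83 - 69\right)^{2}} = - \frac{573049}{1200 \cdot 14^{2}} = - \frac{573049}{1200 \cdot 196} = \left(- \frac{573049}{1200}\right) \frac{1}{196} = - \frac{573049}{235200}$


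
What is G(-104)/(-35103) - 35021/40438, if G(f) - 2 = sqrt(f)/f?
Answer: -1229423039/1419495114 + I*sqrt(26)/1825356 ≈ -0.8661 + 2.7934e-6*I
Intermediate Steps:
G(f) = 2 + 1/sqrt(f) (G(f) = 2 + sqrt(f)/f = 2 + 1/sqrt(f))
G(-104)/(-35103) - 35021/40438 = (2 + 1/sqrt(-104))/(-35103) - 35021/40438 = (2 - I*sqrt(26)/52)*(-1/35103) - 35021*1/40438 = (-2/35103 + I*sqrt(26)/1825356) - 35021/40438 = -1229423039/1419495114 + I*sqrt(26)/1825356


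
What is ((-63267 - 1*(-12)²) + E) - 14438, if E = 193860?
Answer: 116011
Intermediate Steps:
((-63267 - 1*(-12)²) + E) - 14438 = ((-63267 - 1*(-12)²) + 193860) - 14438 = ((-63267 - 1*144) + 193860) - 14438 = ((-63267 - 144) + 193860) - 14438 = (-63411 + 193860) - 14438 = 130449 - 14438 = 116011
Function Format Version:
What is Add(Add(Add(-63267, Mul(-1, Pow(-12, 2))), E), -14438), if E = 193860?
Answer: 116011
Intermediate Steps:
Add(Add(Add(-63267, Mul(-1, Pow(-12, 2))), E), -14438) = Add(Add(Add(-63267, Mul(-1, Pow(-12, 2))), 193860), -14438) = Add(Add(Add(-63267, Mul(-1, 144)), 193860), -14438) = Add(Add(Add(-63267, -144), 193860), -14438) = Add(Add(-63411, 193860), -14438) = Add(130449, -14438) = 116011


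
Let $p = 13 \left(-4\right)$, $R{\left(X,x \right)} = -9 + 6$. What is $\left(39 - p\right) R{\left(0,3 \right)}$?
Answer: $-273$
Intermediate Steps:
$R{\left(X,x \right)} = -3$
$p = -52$
$\left(39 - p\right) R{\left(0,3 \right)} = \left(39 - -52\right) \left(-3\right) = \left(39 + 52\right) \left(-3\right) = 91 \left(-3\right) = -273$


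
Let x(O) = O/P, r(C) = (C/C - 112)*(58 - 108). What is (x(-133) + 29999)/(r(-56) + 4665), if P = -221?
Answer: 6629912/2257515 ≈ 2.9368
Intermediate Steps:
r(C) = 5550 (r(C) = (1 - 112)*(-50) = -111*(-50) = 5550)
x(O) = -O/221 (x(O) = O/(-221) = O*(-1/221) = -O/221)
(x(-133) + 29999)/(r(-56) + 4665) = (-1/221*(-133) + 29999)/(5550 + 4665) = (133/221 + 29999)/10215 = (6629912/221)*(1/10215) = 6629912/2257515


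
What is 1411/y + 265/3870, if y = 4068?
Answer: 24217/58308 ≈ 0.41533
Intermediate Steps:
1411/y + 265/3870 = 1411/4068 + 265/3870 = 1411*(1/4068) + 265*(1/3870) = 1411/4068 + 53/774 = 24217/58308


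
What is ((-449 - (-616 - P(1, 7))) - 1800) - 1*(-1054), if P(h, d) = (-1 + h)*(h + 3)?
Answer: -579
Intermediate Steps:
P(h, d) = (-1 + h)*(3 + h)
((-449 - (-616 - P(1, 7))) - 1800) - 1*(-1054) = ((-449 - (-616 - (-3 + 1² + 2*1))) - 1800) - 1*(-1054) = ((-449 - (-616 - (-3 + 1 + 2))) - 1800) + 1054 = ((-449 - (-616 - 1*0)) - 1800) + 1054 = ((-449 - (-616 + 0)) - 1800) + 1054 = ((-449 - 1*(-616)) - 1800) + 1054 = ((-449 + 616) - 1800) + 1054 = (167 - 1800) + 1054 = -1633 + 1054 = -579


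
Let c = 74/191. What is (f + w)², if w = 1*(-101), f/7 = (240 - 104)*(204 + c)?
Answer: 1379742481663225/36481 ≈ 3.7821e+10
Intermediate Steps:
c = 74/191 (c = 74*(1/191) = 74/191 ≈ 0.38743)
f = 37164176/191 (f = 7*((240 - 104)*(204 + 74/191)) = 7*(136*(39038/191)) = 7*(5309168/191) = 37164176/191 ≈ 1.9458e+5)
w = -101
(f + w)² = (37164176/191 - 101)² = (37144885/191)² = 1379742481663225/36481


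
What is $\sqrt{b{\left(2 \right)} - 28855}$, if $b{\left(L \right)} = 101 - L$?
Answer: $2 i \sqrt{7189} \approx 169.58 i$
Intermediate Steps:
$\sqrt{b{\left(2 \right)} - 28855} = \sqrt{\left(101 - 2\right) - 28855} = \sqrt{99 - 28855} = \sqrt{-28756} = 2 i \sqrt{7189}$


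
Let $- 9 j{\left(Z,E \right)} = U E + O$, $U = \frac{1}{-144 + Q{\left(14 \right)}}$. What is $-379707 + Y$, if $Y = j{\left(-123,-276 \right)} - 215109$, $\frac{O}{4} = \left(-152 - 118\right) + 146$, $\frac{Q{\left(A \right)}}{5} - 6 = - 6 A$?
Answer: $- \frac{476403518}{801} \approx -5.9476 \cdot 10^{5}$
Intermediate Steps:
$Q{\left(A \right)} = 30 - 30 A$ ($Q{\left(A \right)} = 30 + 5 \left(- 6 A\right) = 30 - 30 A$)
$O = -496$ ($O = 4 \left(\left(-152 - 118\right) + 146\right) = 4 \left(-270 + 146\right) = 4 \left(-124\right) = -496$)
$U = - \frac{1}{534}$ ($U = \frac{1}{-144 + \left(30 - 420\right)} = \frac{1}{-144 - 390} = \frac{1}{-534} = - \frac{1}{534} \approx -0.0018727$)
$j{\left(Z,E \right)} = \frac{496}{9} + \frac{E}{4806}$ ($j{\left(Z,E \right)} = - \frac{- \frac{E}{534} - 496}{9} = - \frac{-496 - \frac{E}{534}}{9} = \frac{496}{9} + \frac{E}{4806}$)
$Y = - \frac{172258211}{801}$ ($Y = \left(\frac{496}{9} + \frac{1}{4806} \left(-276\right)\right) - 215109 = \left(\frac{496}{9} - \frac{46}{801}\right) - 215109 = \frac{44098}{801} - 215109 = - \frac{172258211}{801} \approx -2.1505 \cdot 10^{5}$)
$-379707 + Y = -379707 - \frac{172258211}{801} = - \frac{476403518}{801}$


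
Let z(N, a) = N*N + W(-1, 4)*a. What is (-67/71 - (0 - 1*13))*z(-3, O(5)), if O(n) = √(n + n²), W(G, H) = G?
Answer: 7704/71 - 856*√30/71 ≈ 42.472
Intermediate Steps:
z(N, a) = N² - a (z(N, a) = N*N - a = N² - a)
(-67/71 - (0 - 1*13))*z(-3, O(5)) = (-67/71 - (0 - 1*13))*((-3)² - √(5*(1 + 5))) = (-67*1/71 - (0 - 13))*(9 - √(5*6)) = (-67/71 - 1*(-13))*(9 - √30) = (-67/71 + 13)*(9 - √30) = 856*(9 - √30)/71 = 7704/71 - 856*√30/71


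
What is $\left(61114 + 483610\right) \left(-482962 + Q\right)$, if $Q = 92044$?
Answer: $-212942416632$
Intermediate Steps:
$\left(61114 + 483610\right) \left(-482962 + Q\right) = \left(61114 + 483610\right) \left(-482962 + 92044\right) = 544724 \left(-390918\right) = -212942416632$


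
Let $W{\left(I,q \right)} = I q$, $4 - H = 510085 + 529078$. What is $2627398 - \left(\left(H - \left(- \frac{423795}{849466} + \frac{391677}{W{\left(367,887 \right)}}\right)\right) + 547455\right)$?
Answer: $\frac{862512425218284355}{276525817514} \approx 3.1191 \cdot 10^{6}$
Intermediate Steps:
$H = -1039159$ ($H = 4 - \left(510085 + 529078\right) = 4 - 1039163 = -1039159$)
$2627398 - \left(\left(H - \left(- \frac{423795}{849466} + \frac{391677}{W{\left(367,887 \right)}}\right)\right) + 547455\right) = 2627398 - \left(\left(-1039159 - \left(- \frac{423795}{849466} + \frac{391677}{325529}\right)\right) + 547455\right) = 2627398 - \left(\left(-1039159 + \left(\frac{423795}{849466} - \frac{391677}{325529}\right)\right) + 547455\right) = 2627398 - \left(\left(-1039159 - \frac{194758731927}{276525817514}\right) + 547455\right) = 2627398 - \left(- \frac{287354486760762653}{276525817514} + 547455\right) = 2627398 - - \frac{135969045333635783}{276525817514} = 2627398 + \frac{135969045333635783}{276525817514} = \frac{862512425218284355}{276525817514}$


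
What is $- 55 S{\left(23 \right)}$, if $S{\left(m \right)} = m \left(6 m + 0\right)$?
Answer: $-174570$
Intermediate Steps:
$S{\left(m \right)} = 6 m^{2}$ ($S{\left(m \right)} = m 6 m = 6 m^{2}$)
$- 55 S{\left(23 \right)} = - 55 \cdot 6 \cdot 23^{2} = - 55 \cdot 6 \cdot 529 = \left(-55\right) 3174 = -174570$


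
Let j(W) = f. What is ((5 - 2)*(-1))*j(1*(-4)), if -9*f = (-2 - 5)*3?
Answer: -7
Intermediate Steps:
f = 7/3 (f = -(-2 - 5)*3/9 = -(-7)*3/9 = -⅑*(-21) = 7/3 ≈ 2.3333)
j(W) = 7/3
((5 - 2)*(-1))*j(1*(-4)) = ((5 - 2)*(-1))*(7/3) = (3*(-1))*(7/3) = -3*7/3 = -7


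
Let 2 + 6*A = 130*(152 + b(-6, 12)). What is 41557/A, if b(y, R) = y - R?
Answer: 41557/2903 ≈ 14.315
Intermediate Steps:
A = 2903 (A = -⅓ + (130*(152 + (-6 - 1*12)))/6 = -⅓ + (130*(152 + (-6 - 12)))/6 = -⅓ + (130*(152 - 18))/6 = -⅓ + (130*134)/6 = -⅓ + (⅙)*17420 = -⅓ + 8710/3 = 2903)
41557/A = 41557/2903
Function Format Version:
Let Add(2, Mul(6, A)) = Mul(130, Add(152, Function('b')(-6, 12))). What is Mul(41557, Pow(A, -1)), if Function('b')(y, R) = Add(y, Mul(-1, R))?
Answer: Rational(41557, 2903) ≈ 14.315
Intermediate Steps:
A = 2903 (A = Add(Rational(-1, 3), Mul(Rational(1, 6), Mul(130, Add(152, Add(-6, Mul(-1, 12)))))) = Add(Rational(-1, 3), Mul(Rational(1, 6), Mul(130, Add(152, Add(-6, -12))))) = Add(Rational(-1, 3), Mul(Rational(1, 6), Mul(130, Add(152, -18)))) = Add(Rational(-1, 3), Mul(Rational(1, 6), Mul(130, 134))) = Add(Rational(-1, 3), Mul(Rational(1, 6), 17420)) = Add(Rational(-1, 3), Rational(8710, 3)) = 2903)
Mul(41557, Pow(A, -1)) = Mul(41557, Pow(2903, -1)) = Mul(41557, Rational(1, 2903)) = Rational(41557, 2903)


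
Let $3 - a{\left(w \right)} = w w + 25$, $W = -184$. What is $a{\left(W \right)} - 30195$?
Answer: $-64073$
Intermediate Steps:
$a{\left(w \right)} = -22 - w^{2}$ ($a{\left(w \right)} = 3 - \left(w w + 25\right) = 3 - \left(w^{2} + 25\right) = 3 - \left(25 + w^{2}\right) = -22 - w^{2}$)
$a{\left(W \right)} - 30195 = \left(-22 - \left(-184\right)^{2}\right) - 30195 = \left(-22 - 33856\right) - 30195 = -33878 - 30195 = -64073$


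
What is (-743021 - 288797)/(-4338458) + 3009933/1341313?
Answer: 7221229400174/2909615057677 ≈ 2.4818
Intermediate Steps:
(-743021 - 288797)/(-4338458) + 3009933/1341313 = -1031818*(-1/4338458) + 3009933*(1/1341313) = 515909/2169229 + 3009933/1341313 = 7221229400174/2909615057677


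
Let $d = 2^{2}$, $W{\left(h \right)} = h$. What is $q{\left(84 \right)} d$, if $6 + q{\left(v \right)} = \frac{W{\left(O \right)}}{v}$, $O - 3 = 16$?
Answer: $- \frac{485}{21} \approx -23.095$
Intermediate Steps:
$O = 19$ ($O = 3 + 16 = 19$)
$d = 4$
$q{\left(v \right)} = -6 + \frac{19}{v}$
$q{\left(84 \right)} d = \left(-6 + \frac{19}{84}\right) 4 = \left(- \frac{485}{84}\right) 4 = - \frac{485}{21}$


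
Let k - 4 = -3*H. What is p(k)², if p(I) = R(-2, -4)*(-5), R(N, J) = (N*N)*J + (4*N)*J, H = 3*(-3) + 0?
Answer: 6400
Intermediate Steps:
H = -9 (H = -9 + 0 = -9)
k = 31 (k = 4 - 3*(-9) = 4 + 27 = 31)
R(N, J) = J*N² + 4*J*N (R(N, J) = N²*J + 4*J*N = J*N² + 4*J*N)
p(I) = -80 (p(I) = -4*(-2)*(4 - 2)*(-5) = -4*(-2)*2*(-5) = 16*(-5) = -80)
p(k)² = (-80)² = 6400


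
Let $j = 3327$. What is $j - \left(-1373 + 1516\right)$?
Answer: $3184$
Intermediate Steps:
$j - \left(-1373 + 1516\right) = 3327 - \left(-1373 + 1516\right) = 3327 - 143 = 3184$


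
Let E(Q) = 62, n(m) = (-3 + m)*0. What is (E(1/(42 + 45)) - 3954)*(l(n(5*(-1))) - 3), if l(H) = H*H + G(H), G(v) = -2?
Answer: 19460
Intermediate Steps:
n(m) = 0
l(H) = -2 + H**2 (l(H) = H*H - 2 = H**2 - 2 = -2 + H**2)
(E(1/(42 + 45)) - 3954)*(l(n(5*(-1))) - 3) = (62 - 3954)*((-2 + 0**2) - 3) = -3892*((-2 + 0) - 3) = -3892*(-2 - 3) = -3892*(-5) = 19460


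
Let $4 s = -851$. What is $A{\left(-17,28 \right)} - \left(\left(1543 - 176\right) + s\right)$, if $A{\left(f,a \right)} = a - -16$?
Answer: $- \frac{4441}{4} \approx -1110.3$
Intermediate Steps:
$s = - \frac{851}{4}$ ($s = \frac{1}{4} \left(-851\right) = - \frac{851}{4} \approx -212.75$)
$A{\left(f,a \right)} = 16 + a$ ($A{\left(f,a \right)} = a + 16 = 16 + a$)
$A{\left(-17,28 \right)} - \left(\left(1543 - 176\right) + s\right) = \left(16 + 28\right) - \left(\left(1543 - 176\right) - \frac{851}{4}\right) = 44 - \left(1367 - \frac{851}{4}\right) = 44 - \frac{4617}{4} = - \frac{4441}{4}$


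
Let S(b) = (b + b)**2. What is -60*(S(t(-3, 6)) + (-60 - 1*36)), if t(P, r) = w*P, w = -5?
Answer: -48240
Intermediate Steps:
t(P, r) = -5*P
S(b) = 4*b**2 (S(b) = (2*b)**2 = 4*b**2)
-60*(S(t(-3, 6)) + (-60 - 1*36)) = -60*(4*(-5*(-3))**2 + (-60 - 1*36)) = -60*(4*15**2 + (-60 - 36)) = -60*(4*225 - 96) = -60*(900 - 96) = -60*804 = -48240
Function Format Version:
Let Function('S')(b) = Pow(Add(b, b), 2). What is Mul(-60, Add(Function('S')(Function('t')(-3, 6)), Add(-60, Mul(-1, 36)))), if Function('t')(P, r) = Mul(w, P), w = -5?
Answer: -48240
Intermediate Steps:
Function('t')(P, r) = Mul(-5, P)
Function('S')(b) = Mul(4, Pow(b, 2)) (Function('S')(b) = Pow(Mul(2, b), 2) = Mul(4, Pow(b, 2)))
Mul(-60, Add(Function('S')(Function('t')(-3, 6)), Add(-60, Mul(-1, 36)))) = Mul(-60, Add(Mul(4, Pow(Mul(-5, -3), 2)), Add(-60, Mul(-1, 36)))) = Mul(-60, Add(Mul(4, Pow(15, 2)), Add(-60, -36))) = Mul(-60, Add(Mul(4, 225), -96)) = Mul(-60, Add(900, -96)) = Mul(-60, 804) = -48240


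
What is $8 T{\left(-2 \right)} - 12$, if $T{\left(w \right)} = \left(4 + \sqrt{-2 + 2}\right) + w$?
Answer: $4$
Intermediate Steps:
$T{\left(w \right)} = 4 + w$ ($T{\left(w \right)} = \left(4 + \sqrt{0}\right) + w = \left(4 + 0\right) + w = 4 + w$)
$8 T{\left(-2 \right)} - 12 = 8 \left(4 - 2\right) - 12 = 8 \cdot 2 - 12 = 16 - 12 = 4$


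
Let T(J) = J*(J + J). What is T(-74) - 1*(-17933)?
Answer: 28885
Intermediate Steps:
T(J) = 2*J**2 (T(J) = J*(2*J) = 2*J**2)
T(-74) - 1*(-17933) = 2*(-74)**2 - 1*(-17933) = 2*5476 + 17933 = 10952 + 17933 = 28885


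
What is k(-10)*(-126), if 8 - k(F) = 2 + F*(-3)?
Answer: 3024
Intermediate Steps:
k(F) = 6 + 3*F (k(F) = 8 - (2 + F*(-3)) = 8 - (2 - 3*F) = 8 + (-2 + 3*F) = 6 + 3*F)
k(-10)*(-126) = (6 + 3*(-10))*(-126) = (6 - 30)*(-126) = -24*(-126) = 3024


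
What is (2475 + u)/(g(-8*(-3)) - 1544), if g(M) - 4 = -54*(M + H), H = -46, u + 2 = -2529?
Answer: 7/44 ≈ 0.15909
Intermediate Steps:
u = -2531 (u = -2 - 2529 = -2531)
g(M) = 2488 - 54*M (g(M) = 4 - 54*(M - 46) = 4 - 54*(-46 + M) = 4 + (2484 - 54*M) = 2488 - 54*M)
(2475 + u)/(g(-8*(-3)) - 1544) = (2475 - 2531)/((2488 - (-432)*(-3)) - 1544) = -56/((2488 - 54*24) - 1544) = -56/((2488 - 1296) - 1544) = -56/(1192 - 1544) = -56/(-352) = -56*(-1/352) = 7/44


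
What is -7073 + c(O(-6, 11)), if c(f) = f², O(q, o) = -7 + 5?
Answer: -7069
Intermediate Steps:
O(q, o) = -2
-7073 + c(O(-6, 11)) = -7073 + (-2)² = -7073 + 4 = -7069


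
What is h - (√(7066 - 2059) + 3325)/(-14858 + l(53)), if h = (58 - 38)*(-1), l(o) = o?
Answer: -8365/423 + √5007/14805 ≈ -19.771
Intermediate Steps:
h = -20 (h = 20*(-1) = -20)
h - (√(7066 - 2059) + 3325)/(-14858 + l(53)) = -20 - (√(7066 - 2059) + 3325)/(-14858 + 53) = -20 - (√5007 + 3325)/(-14805) = -20 - (3325 + √5007)*(-1)/14805 = -20 - (-95/423 - √5007/14805) = -20 + (95/423 + √5007/14805) = -8365/423 + √5007/14805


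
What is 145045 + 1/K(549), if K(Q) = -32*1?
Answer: 4641439/32 ≈ 1.4505e+5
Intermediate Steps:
K(Q) = -32
145045 + 1/K(549) = 145045 + 1/(-32) = 145045 - 1/32 = 4641439/32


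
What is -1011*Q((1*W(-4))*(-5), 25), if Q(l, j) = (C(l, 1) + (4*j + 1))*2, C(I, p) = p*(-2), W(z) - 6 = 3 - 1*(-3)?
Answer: -200178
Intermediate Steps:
W(z) = 12 (W(z) = 6 + (3 - 1*(-3)) = 6 + (3 + 3) = 6 + 6 = 12)
C(I, p) = -2*p
Q(l, j) = -2 + 8*j (Q(l, j) = (-2*1 + (4*j + 1))*2 = (-2 + (1 + 4*j))*2 = (-1 + 4*j)*2 = -2 + 8*j)
-1011*Q((1*W(-4))*(-5), 25) = -1011*(-2 + 8*25) = -1011*(-2 + 200) = -1011*198 = -200178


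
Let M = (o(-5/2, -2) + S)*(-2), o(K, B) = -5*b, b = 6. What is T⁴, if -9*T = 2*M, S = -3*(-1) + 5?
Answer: 59969536/6561 ≈ 9140.3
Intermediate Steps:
S = 8 (S = 3 + 5 = 8)
o(K, B) = -30 (o(K, B) = -5*6 = -30)
M = 44 (M = (-30 + 8)*(-2) = -22*(-2) = 44)
T = -88/9 (T = -2*44/9 = -⅑*88 = -88/9 ≈ -9.7778)
T⁴ = (-88/9)⁴ = 59969536/6561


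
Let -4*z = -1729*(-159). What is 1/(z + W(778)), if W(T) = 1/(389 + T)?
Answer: -4668/320821133 ≈ -1.4550e-5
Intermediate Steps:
z = -274911/4 (z = -(-1729)*(-159)/4 = -¼*274911 = -274911/4 ≈ -68728.)
1/(z + W(778)) = 1/(-274911/4 + 1/(389 + 778)) = 1/(-274911/4 + 1/1167) = 1/(-320821133/4668) = -4668/320821133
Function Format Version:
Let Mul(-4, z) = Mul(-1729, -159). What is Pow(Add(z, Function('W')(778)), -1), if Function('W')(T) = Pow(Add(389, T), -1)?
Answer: Rational(-4668, 320821133) ≈ -1.4550e-5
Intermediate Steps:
z = Rational(-274911, 4) (z = Mul(Rational(-1, 4), Mul(-1729, -159)) = Mul(Rational(-1, 4), 274911) = Rational(-274911, 4) ≈ -68728.)
Pow(Add(z, Function('W')(778)), -1) = Pow(Add(Rational(-274911, 4), Pow(Add(389, 778), -1)), -1) = Pow(Add(Rational(-274911, 4), Pow(1167, -1)), -1) = Pow(Add(Rational(-274911, 4), Rational(1, 1167)), -1) = Pow(Rational(-320821133, 4668), -1) = Rational(-4668, 320821133)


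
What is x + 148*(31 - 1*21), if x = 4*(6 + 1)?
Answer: 1508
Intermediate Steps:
x = 28 (x = 4*7 = 28)
x + 148*(31 - 1*21) = 28 + 148*(31 - 1*21) = 28 + 148*(31 - 21) = 28 + 148*10 = 28 + 1480 = 1508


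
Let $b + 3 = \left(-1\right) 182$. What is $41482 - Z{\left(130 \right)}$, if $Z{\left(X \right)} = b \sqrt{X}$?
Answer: $41482 + 185 \sqrt{130} \approx 43591.0$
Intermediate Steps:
$b = -185$ ($b = -3 - 182 = -185$)
$Z{\left(X \right)} = - 185 \sqrt{X}$
$41482 - Z{\left(130 \right)} = 41482 - - 185 \sqrt{130} = 41482 + 185 \sqrt{130}$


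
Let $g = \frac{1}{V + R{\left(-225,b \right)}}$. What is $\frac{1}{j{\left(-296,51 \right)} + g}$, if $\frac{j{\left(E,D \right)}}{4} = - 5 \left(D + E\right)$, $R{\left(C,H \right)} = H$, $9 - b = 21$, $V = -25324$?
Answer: $\frac{25336}{124146399} \approx 0.00020408$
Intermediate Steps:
$b = -12$ ($b = 9 - 21 = -12$)
$j{\left(E,D \right)} = - 20 D - 20 E$ ($j{\left(E,D \right)} = 4 \left(- 5 \left(D + E\right)\right) = 4 \left(- 5 D - 5 E\right) = - 20 D - 20 E$)
$g = - \frac{1}{25336}$ ($g = \frac{1}{-25324 - 12} = \frac{1}{-25336} = - \frac{1}{25336} \approx -3.947 \cdot 10^{-5}$)
$\frac{1}{j{\left(-296,51 \right)} + g} = \frac{1}{\left(\left(-20\right) 51 - -5920\right) - \frac{1}{25336}} = \frac{1}{\left(-1020 + 5920\right) - \frac{1}{25336}} = \frac{1}{4900 - \frac{1}{25336}} = \frac{1}{\frac{124146399}{25336}} = \frac{25336}{124146399}$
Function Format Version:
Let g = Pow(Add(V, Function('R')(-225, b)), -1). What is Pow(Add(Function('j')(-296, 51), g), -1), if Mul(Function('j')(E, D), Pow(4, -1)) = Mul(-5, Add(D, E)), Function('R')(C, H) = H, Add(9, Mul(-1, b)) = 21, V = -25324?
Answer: Rational(25336, 124146399) ≈ 0.00020408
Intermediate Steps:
b = -12 (b = Add(9, Mul(-1, 21)) = Add(9, -21) = -12)
Function('j')(E, D) = Add(Mul(-20, D), Mul(-20, E)) (Function('j')(E, D) = Mul(4, Mul(-5, Add(D, E))) = Mul(4, Add(Mul(-5, D), Mul(-5, E))) = Add(Mul(-20, D), Mul(-20, E)))
g = Rational(-1, 25336) (g = Pow(Add(-25324, -12), -1) = Pow(-25336, -1) = Rational(-1, 25336) ≈ -3.9470e-5)
Pow(Add(Function('j')(-296, 51), g), -1) = Pow(Add(Add(Mul(-20, 51), Mul(-20, -296)), Rational(-1, 25336)), -1) = Pow(Add(Add(-1020, 5920), Rational(-1, 25336)), -1) = Pow(Add(4900, Rational(-1, 25336)), -1) = Pow(Rational(124146399, 25336), -1) = Rational(25336, 124146399)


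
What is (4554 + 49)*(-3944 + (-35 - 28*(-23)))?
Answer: -15351005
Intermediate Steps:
(4554 + 49)*(-3944 + (-35 - 28*(-23))) = 4603*(-3944 + (-35 + 644)) = 4603*(-3944 + 609) = 4603*(-3335) = -15351005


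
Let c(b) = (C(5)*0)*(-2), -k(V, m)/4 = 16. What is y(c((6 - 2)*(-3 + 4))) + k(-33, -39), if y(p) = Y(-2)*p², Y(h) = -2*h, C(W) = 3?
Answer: -64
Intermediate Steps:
k(V, m) = -64 (k(V, m) = -4*16 = -64)
c(b) = 0 (c(b) = (3*0)*(-2) = 0*(-2) = 0)
y(p) = 4*p² (y(p) = (-2*(-2))*p² = 4*p²)
y(c((6 - 2)*(-3 + 4))) + k(-33, -39) = 4*0² - 64 = 4*0 - 64 = 0 - 64 = -64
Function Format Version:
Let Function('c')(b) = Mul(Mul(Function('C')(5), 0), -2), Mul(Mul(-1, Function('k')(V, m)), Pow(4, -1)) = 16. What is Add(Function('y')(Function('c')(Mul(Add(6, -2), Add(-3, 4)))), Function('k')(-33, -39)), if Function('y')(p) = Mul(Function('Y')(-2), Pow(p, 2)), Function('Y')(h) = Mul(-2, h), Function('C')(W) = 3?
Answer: -64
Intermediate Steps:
Function('k')(V, m) = -64 (Function('k')(V, m) = Mul(-4, 16) = -64)
Function('c')(b) = 0 (Function('c')(b) = Mul(Mul(3, 0), -2) = Mul(0, -2) = 0)
Function('y')(p) = Mul(4, Pow(p, 2)) (Function('y')(p) = Mul(Mul(-2, -2), Pow(p, 2)) = Mul(4, Pow(p, 2)))
Add(Function('y')(Function('c')(Mul(Add(6, -2), Add(-3, 4)))), Function('k')(-33, -39)) = Add(Mul(4, Pow(0, 2)), -64) = Add(Mul(4, 0), -64) = Add(0, -64) = -64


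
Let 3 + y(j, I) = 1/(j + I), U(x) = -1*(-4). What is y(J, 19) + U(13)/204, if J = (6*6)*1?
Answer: -8309/2805 ≈ -2.9622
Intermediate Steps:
J = 36 (J = 36*1 = 36)
U(x) = 4
y(j, I) = -3 + 1/(I + j) (y(j, I) = -3 + 1/(j + I) = -3 + 1/(I + j))
y(J, 19) + U(13)/204 = (1 - 3*19 - 3*36)/(19 + 36) + 4/204 = (1 - 57 - 108)/55 + 4*(1/204) = (1/55)*(-164) + 1/51 = -164/55 + 1/51 = -8309/2805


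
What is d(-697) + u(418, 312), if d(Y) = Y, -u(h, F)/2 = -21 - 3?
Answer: -649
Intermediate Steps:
u(h, F) = 48 (u(h, F) = -2*(-21 - 3) = -2*(-24) = 48)
d(-697) + u(418, 312) = -697 + 48 = -649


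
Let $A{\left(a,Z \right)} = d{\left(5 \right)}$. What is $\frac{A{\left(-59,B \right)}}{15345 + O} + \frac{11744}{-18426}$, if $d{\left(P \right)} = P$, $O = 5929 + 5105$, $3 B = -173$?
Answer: $- \frac{51617141}{81009909} \approx -0.63717$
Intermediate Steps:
$B = - \frac{173}{3}$ ($B = \frac{1}{3} \left(-173\right) = - \frac{173}{3} \approx -57.667$)
$O = 11034$
$A{\left(a,Z \right)} = 5$
$\frac{A{\left(-59,B \right)}}{15345 + O} + \frac{11744}{-18426} = \frac{5}{15345 + 11034} + \frac{11744}{-18426} = \frac{5}{26379} + 11744 \left(- \frac{1}{18426}\right) = 5 \cdot \frac{1}{26379} - \frac{5872}{9213} = \frac{5}{26379} - \frac{5872}{9213} = - \frac{51617141}{81009909}$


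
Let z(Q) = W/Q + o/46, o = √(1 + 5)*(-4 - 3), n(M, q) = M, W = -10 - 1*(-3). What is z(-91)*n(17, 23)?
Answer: 17/13 - 119*√6/46 ≈ -5.0290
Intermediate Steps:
W = -7 (W = -10 + 3 = -7)
o = -7*√6 (o = √6*(-7) = -7*√6 ≈ -17.146)
z(Q) = -7/Q - 7*√6/46
z(-91)*n(17, 23) = (-7/(-91) - 7*√6/46)*17 = (-7*(-1/91) - 7*√6/46)*17 = (1/13 - 7*√6/46)*17 = 17/13 - 119*√6/46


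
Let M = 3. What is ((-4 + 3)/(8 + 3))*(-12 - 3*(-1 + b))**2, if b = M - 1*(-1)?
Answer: -441/11 ≈ -40.091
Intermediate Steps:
b = 4 (b = 3 - 1*(-1) = 3 + 1 = 4)
((-4 + 3)/(8 + 3))*(-12 - 3*(-1 + b))**2 = ((-4 + 3)/(8 + 3))*(-12 - 3*(-1 + 4))**2 = (-1/11)*(-12 - 3*3)**2 = (-1*1/11)*(-12 - 9)**2 = -1/11*(-21)**2 = -1/11*441 = -441/11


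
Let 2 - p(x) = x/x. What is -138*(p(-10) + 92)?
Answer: -12834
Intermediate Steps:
p(x) = 1 (p(x) = 2 - x/x = 2 - 1*1 = 2 - 1 = 1)
-138*(p(-10) + 92) = -138*(1 + 92) = -138*93 = -12834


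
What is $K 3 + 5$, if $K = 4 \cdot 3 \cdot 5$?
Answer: $185$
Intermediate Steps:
$K = 60$ ($K = 12 \cdot 5 = 60$)
$K 3 + 5 = 60 \cdot 3 + 5 = 180 + 5 = 185$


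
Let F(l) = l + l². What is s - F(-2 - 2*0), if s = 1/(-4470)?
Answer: -8941/4470 ≈ -2.0002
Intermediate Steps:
s = -1/4470 ≈ -0.00022371
s - F(-2 - 2*0) = -1/4470 - (-2 - 2*0)*(1 + (-2 - 2*0)) = -1/4470 - (-2 + 0)*(1 + (-2 + 0)) = -1/4470 - (-2)*(1 - 2) = -1/4470 - (-2)*(-1) = -1/4470 - 1*2 = -1/4470 - 2 = -8941/4470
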